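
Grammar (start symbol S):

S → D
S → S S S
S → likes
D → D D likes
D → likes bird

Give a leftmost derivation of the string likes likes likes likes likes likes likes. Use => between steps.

S => S S S   [S → S S S]
S S S => S S S S S   [S → S S S]
S S S S S => S S S S S S S   [S → S S S]
S S S S S S S => likes S S S S S S   [S → likes]
likes S S S S S S => likes likes S S S S S   [S → likes]
likes likes S S S S S => likes likes likes S S S S   [S → likes]
likes likes likes S S S S => likes likes likes likes S S S   [S → likes]
likes likes likes likes S S S => likes likes likes likes likes S S   [S → likes]
likes likes likes likes likes S S => likes likes likes likes likes likes S   [S → likes]
likes likes likes likes likes likes S => likes likes likes likes likes likes likes   [S → likes]

S => S S S => S S S S S => S S S S S S S => likes S S S S S S => likes likes S S S S S => likes likes likes S S S S => likes likes likes likes S S S => likes likes likes likes likes S S => likes likes likes likes likes likes S => likes likes likes likes likes likes likes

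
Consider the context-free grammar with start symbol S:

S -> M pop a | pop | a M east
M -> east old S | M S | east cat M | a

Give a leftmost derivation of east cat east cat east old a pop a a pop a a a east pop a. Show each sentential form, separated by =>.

S => M pop a => M S pop a => east cat M S pop a => east cat M S S pop a => east cat east cat M S S pop a => east cat east cat east old S S S pop a => east cat east cat east old M pop a S S pop a => east cat east cat east old a pop a S S pop a => east cat east cat east old a pop a M pop a S pop a => east cat east cat east old a pop a a pop a S pop a => east cat east cat east old a pop a a pop a a M east pop a => east cat east cat east old a pop a a pop a a a east pop a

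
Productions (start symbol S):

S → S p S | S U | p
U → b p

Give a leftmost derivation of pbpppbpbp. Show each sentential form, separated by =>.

S => SU   [S → S U]
SU => SUU   [S → S U]
SUU => SpSUU   [S → S p S]
SpSUU => SUpSUU   [S → S U]
SUpSUU => pUpSUU   [S → p]
pUpSUU => pbppSUU   [U → b p]
pbppSUU => pbpppUU   [S → p]
pbpppUU => pbpppbpU   [U → b p]
pbpppbpU => pbpppbpbp   [U → b p]

S=>SU=>SUU=>SpSUU=>SUpSUU=>pUpSUU=>pbppSUU=>pbpppUU=>pbpppbpU=>pbpppbpbp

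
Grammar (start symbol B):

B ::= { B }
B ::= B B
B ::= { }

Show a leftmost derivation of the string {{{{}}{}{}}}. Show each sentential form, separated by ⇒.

B ⇒ {B}   [B ::= { B }]
{B} ⇒ {{B}}   [B ::= { B }]
{{B}} ⇒ {{BB}}   [B ::= B B]
{{BB}} ⇒ {{BBB}}   [B ::= B B]
{{BBB}} ⇒ {{{B}BB}}   [B ::= { B }]
{{{B}BB}} ⇒ {{{{}}BB}}   [B ::= { }]
{{{{}}BB}} ⇒ {{{{}}{}B}}   [B ::= { }]
{{{{}}{}B}} ⇒ {{{{}}{}{}}}   [B ::= { }]

B ⇒ {B} ⇒ {{B}} ⇒ {{BB}} ⇒ {{BBB}} ⇒ {{{B}BB}} ⇒ {{{{}}BB}} ⇒ {{{{}}{}B}} ⇒ {{{{}}{}{}}}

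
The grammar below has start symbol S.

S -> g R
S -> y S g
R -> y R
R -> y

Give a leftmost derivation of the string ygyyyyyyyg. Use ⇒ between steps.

S ⇒ ySg   [S -> y S g]
ySg ⇒ ygRg   [S -> g R]
ygRg ⇒ ygyRg   [R -> y R]
ygyRg ⇒ ygyyRg   [R -> y R]
ygyyRg ⇒ ygyyyRg   [R -> y R]
ygyyyRg ⇒ ygyyyyRg   [R -> y R]
ygyyyyRg ⇒ ygyyyyyRg   [R -> y R]
ygyyyyyRg ⇒ ygyyyyyyRg   [R -> y R]
ygyyyyyyRg ⇒ ygyyyyyyyg   [R -> y]

S ⇒ ySg ⇒ ygRg ⇒ ygyRg ⇒ ygyyRg ⇒ ygyyyRg ⇒ ygyyyyRg ⇒ ygyyyyyRg ⇒ ygyyyyyyRg ⇒ ygyyyyyyyg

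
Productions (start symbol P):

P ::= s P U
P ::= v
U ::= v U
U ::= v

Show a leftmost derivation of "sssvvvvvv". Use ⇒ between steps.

P ⇒ sPU   [P ::= s P U]
sPU ⇒ ssPUU   [P ::= s P U]
ssPUU ⇒ sssPUUU   [P ::= s P U]
sssPUUU ⇒ sssvUUU   [P ::= v]
sssvUUU ⇒ sssvvUUU   [U ::= v U]
sssvvUUU ⇒ sssvvvUUU   [U ::= v U]
sssvvvUUU ⇒ sssvvvvUU   [U ::= v]
sssvvvvUU ⇒ sssvvvvvU   [U ::= v]
sssvvvvvU ⇒ sssvvvvvv   [U ::= v]

P ⇒ sPU ⇒ ssPUU ⇒ sssPUUU ⇒ sssvUUU ⇒ sssvvUUU ⇒ sssvvvUUU ⇒ sssvvvvUU ⇒ sssvvvvvU ⇒ sssvvvvvv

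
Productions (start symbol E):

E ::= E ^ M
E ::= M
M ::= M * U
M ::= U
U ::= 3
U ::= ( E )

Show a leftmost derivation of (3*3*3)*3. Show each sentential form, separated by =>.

E=>M=>M*U=>U*U=>(E)*U=>(M)*U=>(M*U)*U=>(M*U*U)*U=>(U*U*U)*U=>(3*U*U)*U=>(3*3*U)*U=>(3*3*3)*U=>(3*3*3)*3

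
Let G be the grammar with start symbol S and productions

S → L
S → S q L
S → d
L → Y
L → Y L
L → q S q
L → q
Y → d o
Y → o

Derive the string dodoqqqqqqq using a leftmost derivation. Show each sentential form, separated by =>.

S=>L=>YL=>doL=>doYL=>dodoL=>dodoqSq=>dodoqSqLq=>dodoqLqLq=>dodoqqSqqLq=>dodoqqLqqLq=>dodoqqqqqLq=>dodoqqqqqqq

S => L   [S → L]
L => YL   [L → Y L]
YL => doL   [Y → d o]
doL => doYL   [L → Y L]
doYL => dodoL   [Y → d o]
dodoL => dodoqSq   [L → q S q]
dodoqSq => dodoqSqLq   [S → S q L]
dodoqSqLq => dodoqLqLq   [S → L]
dodoqLqLq => dodoqqSqqLq   [L → q S q]
dodoqqSqqLq => dodoqqLqqLq   [S → L]
dodoqqLqqLq => dodoqqqqqLq   [L → q]
dodoqqqqqLq => dodoqqqqqqq   [L → q]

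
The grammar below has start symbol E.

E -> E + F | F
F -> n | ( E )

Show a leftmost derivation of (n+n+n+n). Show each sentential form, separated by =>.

E => F => (E) => (E+F) => (E+F+F) => (E+F+F+F) => (F+F+F+F) => (n+F+F+F) => (n+n+F+F) => (n+n+n+F) => (n+n+n+n)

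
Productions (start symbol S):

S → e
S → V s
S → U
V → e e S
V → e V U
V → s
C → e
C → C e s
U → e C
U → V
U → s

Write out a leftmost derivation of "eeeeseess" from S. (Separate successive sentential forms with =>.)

S => Vs   [S → V s]
Vs => eVUs   [V → e V U]
eVUs => eeVUUs   [V → e V U]
eeVUUs => eeeeSUUs   [V → e e S]
eeeeSUUs => eeeeUUUs   [S → U]
eeeeUUUs => eeeesUUs   [U → s]
eeeesUUs => eeeeseCUs   [U → e C]
eeeeseCUs => eeeeseeUs   [C → e]
eeeeseeUs => eeeeseess   [U → s]

S => Vs => eVUs => eeVUUs => eeeeSUUs => eeeeUUUs => eeeesUUs => eeeeseCUs => eeeeseeUs => eeeeseess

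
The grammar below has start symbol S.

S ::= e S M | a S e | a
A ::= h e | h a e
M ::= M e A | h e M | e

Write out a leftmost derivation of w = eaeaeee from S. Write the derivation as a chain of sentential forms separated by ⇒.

S ⇒ eSM   [S ::= e S M]
eSM ⇒ eaSeM   [S ::= a S e]
eaSeM ⇒ eaeSMeM   [S ::= e S M]
eaeSMeM ⇒ eaeaMeM   [S ::= a]
eaeaMeM ⇒ eaeaeeM   [M ::= e]
eaeaeeM ⇒ eaeaeee   [M ::= e]

S⇒eSM⇒eaSeM⇒eaeSMeM⇒eaeaMeM⇒eaeaeeM⇒eaeaeee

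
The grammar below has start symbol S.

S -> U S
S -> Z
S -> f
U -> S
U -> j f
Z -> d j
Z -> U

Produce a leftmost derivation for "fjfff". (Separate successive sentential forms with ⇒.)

S ⇒ US ⇒ SS ⇒ fS ⇒ fUS ⇒ fSS ⇒ fUSS ⇒ fjfSS ⇒ fjffS ⇒ fjfff

S ⇒ US   [S -> U S]
US ⇒ SS   [U -> S]
SS ⇒ fS   [S -> f]
fS ⇒ fUS   [S -> U S]
fUS ⇒ fSS   [U -> S]
fSS ⇒ fUSS   [S -> U S]
fUSS ⇒ fjfSS   [U -> j f]
fjfSS ⇒ fjffS   [S -> f]
fjffS ⇒ fjfff   [S -> f]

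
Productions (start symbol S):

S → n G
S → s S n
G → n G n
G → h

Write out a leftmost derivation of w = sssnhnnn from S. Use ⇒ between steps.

S ⇒ sSn ⇒ ssSnn ⇒ sssSnnn ⇒ sssnGnnn ⇒ sssnhnnn

S ⇒ sSn   [S → s S n]
sSn ⇒ ssSnn   [S → s S n]
ssSnn ⇒ sssSnnn   [S → s S n]
sssSnnn ⇒ sssnGnnn   [S → n G]
sssnGnnn ⇒ sssnhnnn   [G → h]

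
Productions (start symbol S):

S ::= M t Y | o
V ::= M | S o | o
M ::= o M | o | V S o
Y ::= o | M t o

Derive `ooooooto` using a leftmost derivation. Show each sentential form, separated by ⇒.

S ⇒ MtY ⇒ VSotY ⇒ MSotY ⇒ oMSotY ⇒ oVSoSotY ⇒ oMSoSotY ⇒ ooSoSotY ⇒ ooooSotY ⇒ ooooootY ⇒ ooooooto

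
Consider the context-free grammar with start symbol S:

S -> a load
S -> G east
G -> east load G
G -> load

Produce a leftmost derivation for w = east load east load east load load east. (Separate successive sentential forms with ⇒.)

S ⇒ G east ⇒ east load G east ⇒ east load east load G east ⇒ east load east load east load G east ⇒ east load east load east load load east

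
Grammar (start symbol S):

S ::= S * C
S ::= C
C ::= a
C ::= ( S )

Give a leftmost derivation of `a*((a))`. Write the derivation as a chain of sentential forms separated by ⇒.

S ⇒ S*C ⇒ C*C ⇒ a*C ⇒ a*(S) ⇒ a*(C) ⇒ a*((S)) ⇒ a*((C)) ⇒ a*((a))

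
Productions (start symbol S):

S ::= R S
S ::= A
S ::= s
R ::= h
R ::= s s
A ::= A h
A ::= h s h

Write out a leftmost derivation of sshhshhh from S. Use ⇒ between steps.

S ⇒ RS ⇒ ssS ⇒ ssRS ⇒ sshS ⇒ sshA ⇒ sshAh ⇒ sshAhh ⇒ sshhshhh

S ⇒ RS   [S ::= R S]
RS ⇒ ssS   [R ::= s s]
ssS ⇒ ssRS   [S ::= R S]
ssRS ⇒ sshS   [R ::= h]
sshS ⇒ sshA   [S ::= A]
sshA ⇒ sshAh   [A ::= A h]
sshAh ⇒ sshAhh   [A ::= A h]
sshAhh ⇒ sshhshhh   [A ::= h s h]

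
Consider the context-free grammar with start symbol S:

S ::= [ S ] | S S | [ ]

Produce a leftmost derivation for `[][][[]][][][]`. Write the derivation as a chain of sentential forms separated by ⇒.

S ⇒ SS ⇒ SSS ⇒ SSSS ⇒ []SSS ⇒ [][]SS ⇒ [][]SSS ⇒ [][]SSSS ⇒ [][][S]SSS ⇒ [][][[]]SSS ⇒ [][][[]][]SS ⇒ [][][[]][][]S ⇒ [][][[]][][][]

S ⇒ SS   [S ::= S S]
SS ⇒ SSS   [S ::= S S]
SSS ⇒ SSSS   [S ::= S S]
SSSS ⇒ []SSS   [S ::= [ ]]
[]SSS ⇒ [][]SS   [S ::= [ ]]
[][]SS ⇒ [][]SSS   [S ::= S S]
[][]SSS ⇒ [][]SSSS   [S ::= S S]
[][]SSSS ⇒ [][][S]SSS   [S ::= [ S ]]
[][][S]SSS ⇒ [][][[]]SSS   [S ::= [ ]]
[][][[]]SSS ⇒ [][][[]][]SS   [S ::= [ ]]
[][][[]][]SS ⇒ [][][[]][][]S   [S ::= [ ]]
[][][[]][][]S ⇒ [][][[]][][][]   [S ::= [ ]]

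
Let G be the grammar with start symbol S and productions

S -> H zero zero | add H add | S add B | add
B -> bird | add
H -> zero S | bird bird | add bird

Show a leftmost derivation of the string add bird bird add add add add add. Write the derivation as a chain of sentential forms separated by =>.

S => S add B => S add B add B => add H add add B add B => add bird bird add add B add B => add bird bird add add add add B => add bird bird add add add add add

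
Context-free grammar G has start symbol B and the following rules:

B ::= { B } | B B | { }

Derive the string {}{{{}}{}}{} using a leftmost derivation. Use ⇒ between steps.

B ⇒ BB ⇒ BBB ⇒ {}BB ⇒ {}{B}B ⇒ {}{BB}B ⇒ {}{{B}B}B ⇒ {}{{{}}B}B ⇒ {}{{{}}{}}B ⇒ {}{{{}}{}}{}

B ⇒ BB   [B ::= B B]
BB ⇒ BBB   [B ::= B B]
BBB ⇒ {}BB   [B ::= { }]
{}BB ⇒ {}{B}B   [B ::= { B }]
{}{B}B ⇒ {}{BB}B   [B ::= B B]
{}{BB}B ⇒ {}{{B}B}B   [B ::= { B }]
{}{{B}B}B ⇒ {}{{{}}B}B   [B ::= { }]
{}{{{}}B}B ⇒ {}{{{}}{}}B   [B ::= { }]
{}{{{}}{}}B ⇒ {}{{{}}{}}{}   [B ::= { }]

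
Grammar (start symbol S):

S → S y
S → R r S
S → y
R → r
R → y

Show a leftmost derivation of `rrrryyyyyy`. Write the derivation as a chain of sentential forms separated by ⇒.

S ⇒ Sy ⇒ RrSy ⇒ rrSy ⇒ rrSyy ⇒ rrSyyy ⇒ rrSyyyy ⇒ rrRrSyyyy ⇒ rrrrSyyyy ⇒ rrrrSyyyyy ⇒ rrrryyyyyy

S ⇒ Sy   [S → S y]
Sy ⇒ RrSy   [S → R r S]
RrSy ⇒ rrSy   [R → r]
rrSy ⇒ rrSyy   [S → S y]
rrSyy ⇒ rrSyyy   [S → S y]
rrSyyy ⇒ rrSyyyy   [S → S y]
rrSyyyy ⇒ rrRrSyyyy   [S → R r S]
rrRrSyyyy ⇒ rrrrSyyyy   [R → r]
rrrrSyyyy ⇒ rrrrSyyyyy   [S → S y]
rrrrSyyyyy ⇒ rrrryyyyyy   [S → y]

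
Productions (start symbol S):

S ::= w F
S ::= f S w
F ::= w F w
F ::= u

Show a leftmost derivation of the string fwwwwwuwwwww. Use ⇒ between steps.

S ⇒ fSw ⇒ fwFw ⇒ fwwFww ⇒ fwwwFwww ⇒ fwwwwFwwww ⇒ fwwwwwFwwwww ⇒ fwwwwwuwwwww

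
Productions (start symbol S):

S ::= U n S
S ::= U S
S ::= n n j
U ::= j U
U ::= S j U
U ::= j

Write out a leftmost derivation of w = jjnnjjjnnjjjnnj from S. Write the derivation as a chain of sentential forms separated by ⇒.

S⇒US⇒jUS⇒jSjUS⇒jUSjUS⇒jjUSjUS⇒jjSjUSjUS⇒jjnnjjUSjUS⇒jjnnjjjSjUS⇒jjnnjjjnnjjUS⇒jjnnjjjnnjjjS⇒jjnnjjjnnjjjnnj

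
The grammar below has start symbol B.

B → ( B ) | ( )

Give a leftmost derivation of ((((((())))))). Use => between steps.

B=>(B)=>((B))=>(((B)))=>((((B))))=>(((((B)))))=>((((((B))))))=>((((((()))))))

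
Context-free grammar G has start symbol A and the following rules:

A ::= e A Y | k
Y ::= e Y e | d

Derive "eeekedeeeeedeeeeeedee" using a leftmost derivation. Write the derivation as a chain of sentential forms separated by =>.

A => eAY   [A ::= e A Y]
eAY => eeAYY   [A ::= e A Y]
eeAYY => eeeAYYY   [A ::= e A Y]
eeeAYYY => eeekYYY   [A ::= k]
eeekYYY => eeekeYeYY   [Y ::= e Y e]
eeekeYeYY => eeekedeYY   [Y ::= d]
eeekedeYY => eeekedeeYeY   [Y ::= e Y e]
eeekedeeYeY => eeekedeeeYeeY   [Y ::= e Y e]
eeekedeeeYeeY => eeekedeeeeYeeeY   [Y ::= e Y e]
eeekedeeeeYeeeY => eeekedeeeeeYeeeeY   [Y ::= e Y e]
eeekedeeeeeYeeeeY => eeekedeeeeedeeeeY   [Y ::= d]
eeekedeeeeedeeeeY => eeekedeeeeedeeeeeYe   [Y ::= e Y e]
eeekedeeeeedeeeeeYe => eeekedeeeeedeeeeeeYee   [Y ::= e Y e]
eeekedeeeeedeeeeeeYee => eeekedeeeeedeeeeeedee   [Y ::= d]

A => eAY => eeAYY => eeeAYYY => eeekYYY => eeekeYeYY => eeekedeYY => eeekedeeYeY => eeekedeeeYeeY => eeekedeeeeYeeeY => eeekedeeeeeYeeeeY => eeekedeeeeedeeeeY => eeekedeeeeedeeeeeYe => eeekedeeeeedeeeeeeYee => eeekedeeeeedeeeeeedee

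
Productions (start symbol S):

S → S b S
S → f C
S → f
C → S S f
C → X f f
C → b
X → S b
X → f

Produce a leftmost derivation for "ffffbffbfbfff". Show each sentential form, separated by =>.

S => SbS => fCbS => fXffbS => ffffbS => ffffbfC => ffffbfSSf => ffffbfSbSSf => ffffbfSbSbSSf => ffffbffbSbSSf => ffffbffbfbSSf => ffffbffbfbfSf => ffffbffbfbfff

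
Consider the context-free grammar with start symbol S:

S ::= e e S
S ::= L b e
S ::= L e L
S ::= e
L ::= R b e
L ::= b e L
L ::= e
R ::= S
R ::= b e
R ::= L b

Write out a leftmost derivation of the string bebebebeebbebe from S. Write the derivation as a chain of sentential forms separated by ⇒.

S ⇒ Lbe ⇒ beLbe ⇒ bebeLbe ⇒ bebeRbebe ⇒ bebeLbbebe ⇒ bebebeLbbebe ⇒ bebebebeLbbebe ⇒ bebebebeebbebe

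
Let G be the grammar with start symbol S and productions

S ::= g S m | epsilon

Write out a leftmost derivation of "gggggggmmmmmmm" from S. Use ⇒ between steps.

S ⇒ gSm ⇒ ggSmm ⇒ gggSmmm ⇒ ggggSmmmm ⇒ gggggSmmmmm ⇒ ggggggSmmmmmm ⇒ gggggggSmmmmmmm ⇒ gggggggmmmmmmm

S ⇒ gSm   [S ::= g S m]
gSm ⇒ ggSmm   [S ::= g S m]
ggSmm ⇒ gggSmmm   [S ::= g S m]
gggSmmm ⇒ ggggSmmmm   [S ::= g S m]
ggggSmmmm ⇒ gggggSmmmmm   [S ::= g S m]
gggggSmmmmm ⇒ ggggggSmmmmmm   [S ::= g S m]
ggggggSmmmmmm ⇒ gggggggSmmmmmmm   [S ::= g S m]
gggggggSmmmmmmm ⇒ gggggggmmmmmmm   [S ::= epsilon]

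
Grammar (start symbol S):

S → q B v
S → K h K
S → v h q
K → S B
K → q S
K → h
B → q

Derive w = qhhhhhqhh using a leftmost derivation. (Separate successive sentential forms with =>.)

S => KhK => SBhK => KhKBhK => qShKBhK => qKhKhKBhK => qhhKhKBhK => qhhhhKBhK => qhhhhhBhK => qhhhhhqhK => qhhhhhqhh

S => KhK   [S → K h K]
KhK => SBhK   [K → S B]
SBhK => KhKBhK   [S → K h K]
KhKBhK => qShKBhK   [K → q S]
qShKBhK => qKhKhKBhK   [S → K h K]
qKhKhKBhK => qhhKhKBhK   [K → h]
qhhKhKBhK => qhhhhKBhK   [K → h]
qhhhhKBhK => qhhhhhBhK   [K → h]
qhhhhhBhK => qhhhhhqhK   [B → q]
qhhhhhqhK => qhhhhhqhh   [K → h]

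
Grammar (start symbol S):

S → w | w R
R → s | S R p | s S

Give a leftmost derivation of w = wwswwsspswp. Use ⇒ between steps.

S ⇒ wR ⇒ wSRp ⇒ wwRRp ⇒ wwsSRp ⇒ wwswRRp ⇒ wwswSRpRp ⇒ wwswwRRpRp ⇒ wwswwsRpRp ⇒ wwswwsspRp ⇒ wwswwsspsSp ⇒ wwswwsspswp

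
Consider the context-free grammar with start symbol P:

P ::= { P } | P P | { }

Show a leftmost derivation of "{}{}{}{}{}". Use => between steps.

P => PP   [P ::= P P]
PP => PPP   [P ::= P P]
PPP => PPPP   [P ::= P P]
PPPP => PPPPP   [P ::= P P]
PPPPP => {}PPPP   [P ::= { }]
{}PPPP => {}{}PPP   [P ::= { }]
{}{}PPP => {}{}{}PP   [P ::= { }]
{}{}{}PP => {}{}{}{}P   [P ::= { }]
{}{}{}{}P => {}{}{}{}{}   [P ::= { }]

P => PP => PPP => PPPP => PPPPP => {}PPPP => {}{}PPP => {}{}{}PP => {}{}{}{}P => {}{}{}{}{}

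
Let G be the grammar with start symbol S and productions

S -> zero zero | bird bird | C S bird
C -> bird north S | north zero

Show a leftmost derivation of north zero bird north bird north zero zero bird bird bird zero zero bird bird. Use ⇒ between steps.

S ⇒ C S bird ⇒ north zero S bird ⇒ north zero C S bird bird ⇒ north zero bird north S S bird bird ⇒ north zero bird north C S bird S bird bird ⇒ north zero bird north bird north S S bird S bird bird ⇒ north zero bird north bird north zero zero S bird S bird bird ⇒ north zero bird north bird north zero zero bird bird bird S bird bird ⇒ north zero bird north bird north zero zero bird bird bird zero zero bird bird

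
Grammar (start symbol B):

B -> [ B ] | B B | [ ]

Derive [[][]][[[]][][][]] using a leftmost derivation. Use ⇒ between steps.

B ⇒ BB   [B -> B B]
BB ⇒ [B]B   [B -> [ B ]]
[B]B ⇒ [BB]B   [B -> B B]
[BB]B ⇒ [[]B]B   [B -> [ ]]
[[]B]B ⇒ [[][]]B   [B -> [ ]]
[[][]]B ⇒ [[][]][B]   [B -> [ B ]]
[[][]][B] ⇒ [[][]][BB]   [B -> B B]
[[][]][BB] ⇒ [[][]][BBB]   [B -> B B]
[[][]][BBB] ⇒ [[][]][BBBB]   [B -> B B]
[[][]][BBBB] ⇒ [[][]][[B]BBB]   [B -> [ B ]]
[[][]][[B]BBB] ⇒ [[][]][[[]]BBB]   [B -> [ ]]
[[][]][[[]]BBB] ⇒ [[][]][[[]][]BB]   [B -> [ ]]
[[][]][[[]][]BB] ⇒ [[][]][[[]][][]B]   [B -> [ ]]
[[][]][[[]][][]B] ⇒ [[][]][[[]][][][]]   [B -> [ ]]

B⇒BB⇒[B]B⇒[BB]B⇒[[]B]B⇒[[][]]B⇒[[][]][B]⇒[[][]][BB]⇒[[][]][BBB]⇒[[][]][BBBB]⇒[[][]][[B]BBB]⇒[[][]][[[]]BBB]⇒[[][]][[[]][]BB]⇒[[][]][[[]][][]B]⇒[[][]][[[]][][][]]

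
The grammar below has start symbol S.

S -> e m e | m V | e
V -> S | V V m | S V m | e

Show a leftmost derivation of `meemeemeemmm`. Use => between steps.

S => mV => mSVm => meVm => meVVmm => meSVmm => meemeVmm => meemeVVmmm => meemeSVmmm => meemeemeVmmm => meemeemeemmm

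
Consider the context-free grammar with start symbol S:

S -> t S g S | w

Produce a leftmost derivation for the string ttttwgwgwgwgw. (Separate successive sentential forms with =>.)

S => tSgS   [S -> t S g S]
tSgS => ttSgSgS   [S -> t S g S]
ttSgSgS => tttSgSgSgS   [S -> t S g S]
tttSgSgSgS => ttttSgSgSgSgS   [S -> t S g S]
ttttSgSgSgSgS => ttttwgSgSgSgS   [S -> w]
ttttwgSgSgSgS => ttttwgwgSgSgS   [S -> w]
ttttwgwgSgSgS => ttttwgwgwgSgS   [S -> w]
ttttwgwgwgSgS => ttttwgwgwgwgS   [S -> w]
ttttwgwgwgwgS => ttttwgwgwgwgw   [S -> w]

S => tSgS => ttSgSgS => tttSgSgSgS => ttttSgSgSgSgS => ttttwgSgSgSgS => ttttwgwgSgSgS => ttttwgwgwgSgS => ttttwgwgwgwgS => ttttwgwgwgwgw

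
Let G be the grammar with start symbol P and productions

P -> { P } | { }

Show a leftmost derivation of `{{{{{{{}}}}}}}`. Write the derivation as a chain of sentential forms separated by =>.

P => {P} => {{P}} => {{{P}}} => {{{{P}}}} => {{{{{P}}}}} => {{{{{{P}}}}}} => {{{{{{{}}}}}}}

P => {P}   [P -> { P }]
{P} => {{P}}   [P -> { P }]
{{P}} => {{{P}}}   [P -> { P }]
{{{P}}} => {{{{P}}}}   [P -> { P }]
{{{{P}}}} => {{{{{P}}}}}   [P -> { P }]
{{{{{P}}}}} => {{{{{{P}}}}}}   [P -> { P }]
{{{{{{P}}}}}} => {{{{{{{}}}}}}}   [P -> { }]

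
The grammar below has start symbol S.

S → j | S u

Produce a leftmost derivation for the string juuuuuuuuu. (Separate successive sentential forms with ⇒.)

S ⇒ Su   [S → S u]
Su ⇒ Suu   [S → S u]
Suu ⇒ Suuu   [S → S u]
Suuu ⇒ Suuuu   [S → S u]
Suuuu ⇒ Suuuuu   [S → S u]
Suuuuu ⇒ Suuuuuu   [S → S u]
Suuuuuu ⇒ Suuuuuuu   [S → S u]
Suuuuuuu ⇒ Suuuuuuuu   [S → S u]
Suuuuuuuu ⇒ Suuuuuuuuu   [S → S u]
Suuuuuuuuu ⇒ juuuuuuuuu   [S → j]

S⇒Su⇒Suu⇒Suuu⇒Suuuu⇒Suuuuu⇒Suuuuuu⇒Suuuuuuu⇒Suuuuuuuu⇒Suuuuuuuuu⇒juuuuuuuuu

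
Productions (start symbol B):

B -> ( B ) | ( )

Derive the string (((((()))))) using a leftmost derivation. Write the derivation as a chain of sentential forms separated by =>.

B => (B)   [B -> ( B )]
(B) => ((B))   [B -> ( B )]
((B)) => (((B)))   [B -> ( B )]
(((B))) => ((((B))))   [B -> ( B )]
((((B)))) => (((((B)))))   [B -> ( B )]
(((((B))))) => (((((())))))   [B -> ( )]

B => (B) => ((B)) => (((B))) => ((((B)))) => (((((B))))) => (((((())))))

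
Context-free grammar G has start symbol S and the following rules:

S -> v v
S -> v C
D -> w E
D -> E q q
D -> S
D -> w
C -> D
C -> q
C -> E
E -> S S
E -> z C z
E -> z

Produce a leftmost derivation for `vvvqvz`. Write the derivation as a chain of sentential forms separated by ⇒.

S ⇒ vC ⇒ vD ⇒ vS ⇒ vvC ⇒ vvE ⇒ vvSS ⇒ vvvCS ⇒ vvvqS ⇒ vvvqvC ⇒ vvvqvE ⇒ vvvqvz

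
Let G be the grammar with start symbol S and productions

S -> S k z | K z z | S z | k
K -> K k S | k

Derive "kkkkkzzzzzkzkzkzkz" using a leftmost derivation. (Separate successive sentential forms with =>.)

S => Skz   [S -> S k z]
Skz => Skzkz   [S -> S k z]
Skzkz => Skzkzkz   [S -> S k z]
Skzkzkz => Skzkzkzkz   [S -> S k z]
Skzkzkzkz => Szkzkzkzkz   [S -> S z]
Szkzkzkzkz => Kzzzkzkzkzkz   [S -> K z z]
Kzzzkzkzkzkz => KkSzzzkzkzkzkz   [K -> K k S]
KkSzzzkzkzkzkz => kkSzzzkzkzkzkz   [K -> k]
kkSzzzkzkzkzkz => kkKzzzzzkzkzkzkz   [S -> K z z]
kkKzzzzzkzkzkzkz => kkKkSzzzzzkzkzkzkz   [K -> K k S]
kkKkSzzzzzkzkzkzkz => kkkkSzzzzzkzkzkzkz   [K -> k]
kkkkSzzzzzkzkzkzkz => kkkkkzzzzzkzkzkzkz   [S -> k]

S => Skz => Skzkz => Skzkzkz => Skzkzkzkz => Szkzkzkzkz => Kzzzkzkzkzkz => KkSzzzkzkzkzkz => kkSzzzkzkzkzkz => kkKzzzzzkzkzkzkz => kkKkSzzzzzkzkzkzkz => kkkkSzzzzzkzkzkzkz => kkkkkzzzzzkzkzkzkz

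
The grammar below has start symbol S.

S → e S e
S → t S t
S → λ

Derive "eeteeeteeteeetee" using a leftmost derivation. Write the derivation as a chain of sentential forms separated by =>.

S => eSe   [S → e S e]
eSe => eeSee   [S → e S e]
eeSee => eetStee   [S → t S t]
eetStee => eeteSetee   [S → e S e]
eeteSetee => eeteeSeetee   [S → e S e]
eeteeSeetee => eeteeeSeeetee   [S → e S e]
eeteeeSeeetee => eeteeetSteeetee   [S → t S t]
eeteeetSteeetee => eeteeeteSeteeetee   [S → e S e]
eeteeeteSeteeetee => eeteeeteeteeetee   [S → λ]

S => eSe => eeSee => eetStee => eeteSetee => eeteeSeetee => eeteeeSeeetee => eeteeetSteeetee => eeteeeteSeteeetee => eeteeeteeteeetee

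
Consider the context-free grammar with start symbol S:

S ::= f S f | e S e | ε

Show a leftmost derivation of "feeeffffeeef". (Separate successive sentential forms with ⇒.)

S ⇒ fSf   [S ::= f S f]
fSf ⇒ feSef   [S ::= e S e]
feSef ⇒ feeSeef   [S ::= e S e]
feeSeef ⇒ feeeSeeef   [S ::= e S e]
feeeSeeef ⇒ feeefSfeeef   [S ::= f S f]
feeefSfeeef ⇒ feeeffSffeeef   [S ::= f S f]
feeeffSffeeef ⇒ feeeffffeeef   [S ::= ε]

S⇒fSf⇒feSef⇒feeSeef⇒feeeSeeef⇒feeefSfeeef⇒feeeffSffeeef⇒feeeffffeeef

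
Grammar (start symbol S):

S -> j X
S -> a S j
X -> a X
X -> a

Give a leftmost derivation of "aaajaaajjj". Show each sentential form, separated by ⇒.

S ⇒ aSj ⇒ aaSjj ⇒ aaaSjjj ⇒ aaajXjjj ⇒ aaajaXjjj ⇒ aaajaaXjjj ⇒ aaajaaajjj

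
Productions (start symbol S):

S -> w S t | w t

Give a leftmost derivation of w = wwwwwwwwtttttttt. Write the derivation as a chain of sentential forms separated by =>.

S => wSt   [S -> w S t]
wSt => wwStt   [S -> w S t]
wwStt => wwwSttt   [S -> w S t]
wwwSttt => wwwwStttt   [S -> w S t]
wwwwStttt => wwwwwSttttt   [S -> w S t]
wwwwwSttttt => wwwwwwStttttt   [S -> w S t]
wwwwwwStttttt => wwwwwwwSttttttt   [S -> w S t]
wwwwwwwSttttttt => wwwwwwwwtttttttt   [S -> w t]

S=>wSt=>wwStt=>wwwSttt=>wwwwStttt=>wwwwwSttttt=>wwwwwwStttttt=>wwwwwwwSttttttt=>wwwwwwwwtttttttt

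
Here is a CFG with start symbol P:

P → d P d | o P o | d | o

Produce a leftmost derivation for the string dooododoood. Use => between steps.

P => dPd => doPod => dooPood => doooPoood => dooodPdoood => dooododoood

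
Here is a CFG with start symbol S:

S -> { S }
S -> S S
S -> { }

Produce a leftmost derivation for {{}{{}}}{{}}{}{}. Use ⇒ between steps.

S ⇒ SS ⇒ SSS ⇒ SSSS ⇒ {S}SSS ⇒ {SS}SSS ⇒ {{}S}SSS ⇒ {{}{S}}SSS ⇒ {{}{{}}}SSS ⇒ {{}{{}}}{S}SS ⇒ {{}{{}}}{{}}SS ⇒ {{}{{}}}{{}}{}S ⇒ {{}{{}}}{{}}{}{}

S ⇒ SS   [S -> S S]
SS ⇒ SSS   [S -> S S]
SSS ⇒ SSSS   [S -> S S]
SSSS ⇒ {S}SSS   [S -> { S }]
{S}SSS ⇒ {SS}SSS   [S -> S S]
{SS}SSS ⇒ {{}S}SSS   [S -> { }]
{{}S}SSS ⇒ {{}{S}}SSS   [S -> { S }]
{{}{S}}SSS ⇒ {{}{{}}}SSS   [S -> { }]
{{}{{}}}SSS ⇒ {{}{{}}}{S}SS   [S -> { S }]
{{}{{}}}{S}SS ⇒ {{}{{}}}{{}}SS   [S -> { }]
{{}{{}}}{{}}SS ⇒ {{}{{}}}{{}}{}S   [S -> { }]
{{}{{}}}{{}}{}S ⇒ {{}{{}}}{{}}{}{}   [S -> { }]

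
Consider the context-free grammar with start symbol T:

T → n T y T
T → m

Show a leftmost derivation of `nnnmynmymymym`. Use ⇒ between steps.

T ⇒ nTyT   [T → n T y T]
nTyT ⇒ nnTyTyT   [T → n T y T]
nnTyTyT ⇒ nnnTyTyTyT   [T → n T y T]
nnnTyTyTyT ⇒ nnnmyTyTyT   [T → m]
nnnmyTyTyT ⇒ nnnmynTyTyTyT   [T → n T y T]
nnnmynTyTyTyT ⇒ nnnmynmyTyTyT   [T → m]
nnnmynmyTyTyT ⇒ nnnmynmymyTyT   [T → m]
nnnmynmymyTyT ⇒ nnnmynmymymyT   [T → m]
nnnmynmymymyT ⇒ nnnmynmymymym   [T → m]

T ⇒ nTyT ⇒ nnTyTyT ⇒ nnnTyTyTyT ⇒ nnnmyTyTyT ⇒ nnnmynTyTyTyT ⇒ nnnmynmyTyTyT ⇒ nnnmynmymyTyT ⇒ nnnmynmymymyT ⇒ nnnmynmymymym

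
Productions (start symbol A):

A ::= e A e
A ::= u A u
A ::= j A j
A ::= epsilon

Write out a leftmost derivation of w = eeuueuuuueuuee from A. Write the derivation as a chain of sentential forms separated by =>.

A => eAe   [A ::= e A e]
eAe => eeAee   [A ::= e A e]
eeAee => eeuAuee   [A ::= u A u]
eeuAuee => eeuuAuuee   [A ::= u A u]
eeuuAuuee => eeuueAeuuee   [A ::= e A e]
eeuueAeuuee => eeuueuAueuuee   [A ::= u A u]
eeuueuAueuuee => eeuueuuAuueuuee   [A ::= u A u]
eeuueuuAuueuuee => eeuueuuuueuuee   [A ::= epsilon]

A => eAe => eeAee => eeuAuee => eeuuAuuee => eeuueAeuuee => eeuueuAueuuee => eeuueuuAuueuuee => eeuueuuuueuuee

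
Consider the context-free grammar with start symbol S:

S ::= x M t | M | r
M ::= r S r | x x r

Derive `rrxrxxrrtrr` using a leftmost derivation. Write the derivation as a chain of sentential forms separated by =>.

S => M => rSr => rMr => rrSrr => rrxMtrr => rrxrSrtrr => rrxrMrtrr => rrxrxxrrtrr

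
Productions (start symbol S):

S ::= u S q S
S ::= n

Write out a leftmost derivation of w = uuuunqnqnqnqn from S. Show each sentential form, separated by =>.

S=>uSqS=>uuSqSqS=>uuuSqSqSqS=>uuuuSqSqSqSqS=>uuuunqSqSqSqS=>uuuunqnqSqSqS=>uuuunqnqnqSqS=>uuuunqnqnqnqS=>uuuunqnqnqnqn

S => uSqS   [S ::= u S q S]
uSqS => uuSqSqS   [S ::= u S q S]
uuSqSqS => uuuSqSqSqS   [S ::= u S q S]
uuuSqSqSqS => uuuuSqSqSqSqS   [S ::= u S q S]
uuuuSqSqSqSqS => uuuunqSqSqSqS   [S ::= n]
uuuunqSqSqSqS => uuuunqnqSqSqS   [S ::= n]
uuuunqnqSqSqS => uuuunqnqnqSqS   [S ::= n]
uuuunqnqnqSqS => uuuunqnqnqnqS   [S ::= n]
uuuunqnqnqnqS => uuuunqnqnqnqn   [S ::= n]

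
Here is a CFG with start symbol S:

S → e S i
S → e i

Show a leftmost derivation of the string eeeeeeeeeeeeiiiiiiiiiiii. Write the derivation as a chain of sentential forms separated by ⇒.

S ⇒ eSi ⇒ eeSii ⇒ eeeSiii ⇒ eeeeSiiii ⇒ eeeeeSiiiii ⇒ eeeeeeSiiiiii ⇒ eeeeeeeSiiiiiii ⇒ eeeeeeeeSiiiiiiii ⇒ eeeeeeeeeSiiiiiiiii ⇒ eeeeeeeeeeSiiiiiiiiii ⇒ eeeeeeeeeeeSiiiiiiiiiii ⇒ eeeeeeeeeeeeiiiiiiiiiiii

S ⇒ eSi   [S → e S i]
eSi ⇒ eeSii   [S → e S i]
eeSii ⇒ eeeSiii   [S → e S i]
eeeSiii ⇒ eeeeSiiii   [S → e S i]
eeeeSiiii ⇒ eeeeeSiiiii   [S → e S i]
eeeeeSiiiii ⇒ eeeeeeSiiiiii   [S → e S i]
eeeeeeSiiiiii ⇒ eeeeeeeSiiiiiii   [S → e S i]
eeeeeeeSiiiiiii ⇒ eeeeeeeeSiiiiiiii   [S → e S i]
eeeeeeeeSiiiiiiii ⇒ eeeeeeeeeSiiiiiiiii   [S → e S i]
eeeeeeeeeSiiiiiiiii ⇒ eeeeeeeeeeSiiiiiiiiii   [S → e S i]
eeeeeeeeeeSiiiiiiiiii ⇒ eeeeeeeeeeeSiiiiiiiiiii   [S → e S i]
eeeeeeeeeeeSiiiiiiiiiii ⇒ eeeeeeeeeeeeiiiiiiiiiiii   [S → e i]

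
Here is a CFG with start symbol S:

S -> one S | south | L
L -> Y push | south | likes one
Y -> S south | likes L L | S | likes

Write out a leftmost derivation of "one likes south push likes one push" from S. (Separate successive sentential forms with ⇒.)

S ⇒ one S ⇒ one L ⇒ one Y push ⇒ one likes L L push ⇒ one likes Y push L push ⇒ one likes S push L push ⇒ one likes south push L push ⇒ one likes south push likes one push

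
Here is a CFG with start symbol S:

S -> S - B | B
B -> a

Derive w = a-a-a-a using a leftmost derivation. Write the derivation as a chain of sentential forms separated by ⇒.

S ⇒ S-B ⇒ S-B-B ⇒ S-B-B-B ⇒ B-B-B-B ⇒ a-B-B-B ⇒ a-a-B-B ⇒ a-a-a-B ⇒ a-a-a-a

S ⇒ S-B   [S -> S - B]
S-B ⇒ S-B-B   [S -> S - B]
S-B-B ⇒ S-B-B-B   [S -> S - B]
S-B-B-B ⇒ B-B-B-B   [S -> B]
B-B-B-B ⇒ a-B-B-B   [B -> a]
a-B-B-B ⇒ a-a-B-B   [B -> a]
a-a-B-B ⇒ a-a-a-B   [B -> a]
a-a-a-B ⇒ a-a-a-a   [B -> a]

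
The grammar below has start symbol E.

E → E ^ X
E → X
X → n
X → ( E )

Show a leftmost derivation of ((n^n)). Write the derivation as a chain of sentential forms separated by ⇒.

E ⇒ X   [E → X]
X ⇒ (E)   [X → ( E )]
(E) ⇒ (X)   [E → X]
(X) ⇒ ((E))   [X → ( E )]
((E)) ⇒ ((E^X))   [E → E ^ X]
((E^X)) ⇒ ((X^X))   [E → X]
((X^X)) ⇒ ((n^X))   [X → n]
((n^X)) ⇒ ((n^n))   [X → n]

E⇒X⇒(E)⇒(X)⇒((E))⇒((E^X))⇒((X^X))⇒((n^X))⇒((n^n))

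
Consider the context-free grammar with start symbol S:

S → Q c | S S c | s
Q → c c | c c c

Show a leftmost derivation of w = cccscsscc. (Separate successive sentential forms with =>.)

S => SSc => SScSc => QcScSc => cccScSc => cccscSc => cccscSScc => cccscsScc => cccscsscc

S => SSc   [S → S S c]
SSc => SScSc   [S → S S c]
SScSc => QcScSc   [S → Q c]
QcScSc => cccScSc   [Q → c c]
cccScSc => cccscSc   [S → s]
cccscSc => cccscSScc   [S → S S c]
cccscSScc => cccscsScc   [S → s]
cccscsScc => cccscsscc   [S → s]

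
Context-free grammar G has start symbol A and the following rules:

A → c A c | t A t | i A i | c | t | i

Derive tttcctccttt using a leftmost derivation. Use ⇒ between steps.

A ⇒ tAt   [A → t A t]
tAt ⇒ ttAtt   [A → t A t]
ttAtt ⇒ tttAttt   [A → t A t]
tttAttt ⇒ tttcActtt   [A → c A c]
tttcActtt ⇒ tttccAccttt   [A → c A c]
tttccAccttt ⇒ tttcctccttt   [A → t]

A⇒tAt⇒ttAtt⇒tttAttt⇒tttcActtt⇒tttccAccttt⇒tttcctccttt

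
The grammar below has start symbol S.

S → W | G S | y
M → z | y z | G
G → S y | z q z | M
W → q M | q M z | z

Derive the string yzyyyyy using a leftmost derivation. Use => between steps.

S => GS   [S → G S]
GS => SyS   [G → S y]
SyS => GSyS   [S → G S]
GSyS => SySyS   [G → S y]
SySyS => GSySyS   [S → G S]
GSySyS => MSySyS   [G → M]
MSySyS => yzSySyS   [M → y z]
yzSySyS => yzyySyS   [S → y]
yzyySyS => yzyyyyS   [S → y]
yzyyyyS => yzyyyyy   [S → y]

S=>GS=>SyS=>GSyS=>SySyS=>GSySyS=>MSySyS=>yzSySyS=>yzyySyS=>yzyyyyS=>yzyyyyy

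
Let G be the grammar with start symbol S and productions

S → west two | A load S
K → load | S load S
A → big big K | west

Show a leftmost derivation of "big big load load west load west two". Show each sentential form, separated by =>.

S => A load S => big big K load S => big big load load S => big big load load A load S => big big load load west load S => big big load load west load west two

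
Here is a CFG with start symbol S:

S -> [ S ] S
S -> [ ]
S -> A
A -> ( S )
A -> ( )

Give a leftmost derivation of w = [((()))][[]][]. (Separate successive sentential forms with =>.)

S => [S]S => [A]S => [(S)]S => [(A)]S => [((S))]S => [((A))]S => [((()))]S => [((()))][S]S => [((()))][[]]S => [((()))][[]][]

S => [S]S   [S -> [ S ] S]
[S]S => [A]S   [S -> A]
[A]S => [(S)]S   [A -> ( S )]
[(S)]S => [(A)]S   [S -> A]
[(A)]S => [((S))]S   [A -> ( S )]
[((S))]S => [((A))]S   [S -> A]
[((A))]S => [((()))]S   [A -> ( )]
[((()))]S => [((()))][S]S   [S -> [ S ] S]
[((()))][S]S => [((()))][[]]S   [S -> [ ]]
[((()))][[]]S => [((()))][[]][]   [S -> [ ]]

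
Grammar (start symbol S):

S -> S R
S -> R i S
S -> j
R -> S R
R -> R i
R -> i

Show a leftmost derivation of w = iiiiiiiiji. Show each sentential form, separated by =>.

S => RiS   [S -> R i S]
RiS => RiiS   [R -> R i]
RiiS => RiiiS   [R -> R i]
RiiiS => iiiiS   [R -> i]
iiiiS => iiiiRiS   [S -> R i S]
iiiiRiS => iiiiiiS   [R -> i]
iiiiiiS => iiiiiiSR   [S -> S R]
iiiiiiSR => iiiiiiRiSR   [S -> R i S]
iiiiiiRiSR => iiiiiiiiSR   [R -> i]
iiiiiiiiSR => iiiiiiiijR   [S -> j]
iiiiiiiijR => iiiiiiiiji   [R -> i]

S=>RiS=>RiiS=>RiiiS=>iiiiS=>iiiiRiS=>iiiiiiS=>iiiiiiSR=>iiiiiiRiSR=>iiiiiiiiSR=>iiiiiiiijR=>iiiiiiiiji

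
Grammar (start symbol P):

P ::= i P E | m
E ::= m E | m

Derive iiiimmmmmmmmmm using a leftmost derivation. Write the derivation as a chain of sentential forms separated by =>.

P => iPE => iiPEE => iiiPEEE => iiiiPEEEE => iiiimEEEE => iiiimmEEEE => iiiimmmEEE => iiiimmmmEEE => iiiimmmmmEEE => iiiimmmmmmEEE => iiiimmmmmmmEE => iiiimmmmmmmmEE => iiiimmmmmmmmmE => iiiimmmmmmmmmm

P => iPE   [P ::= i P E]
iPE => iiPEE   [P ::= i P E]
iiPEE => iiiPEEE   [P ::= i P E]
iiiPEEE => iiiiPEEEE   [P ::= i P E]
iiiiPEEEE => iiiimEEEE   [P ::= m]
iiiimEEEE => iiiimmEEEE   [E ::= m E]
iiiimmEEEE => iiiimmmEEE   [E ::= m]
iiiimmmEEE => iiiimmmmEEE   [E ::= m E]
iiiimmmmEEE => iiiimmmmmEEE   [E ::= m E]
iiiimmmmmEEE => iiiimmmmmmEEE   [E ::= m E]
iiiimmmmmmEEE => iiiimmmmmmmEE   [E ::= m]
iiiimmmmmmmEE => iiiimmmmmmmmEE   [E ::= m E]
iiiimmmmmmmmEE => iiiimmmmmmmmmE   [E ::= m]
iiiimmmmmmmmmE => iiiimmmmmmmmmm   [E ::= m]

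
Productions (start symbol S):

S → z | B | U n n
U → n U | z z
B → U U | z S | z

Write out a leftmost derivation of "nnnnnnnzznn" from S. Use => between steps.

S => Unn => nUnn => nnUnn => nnnUnn => nnnnUnn => nnnnnUnn => nnnnnnUnn => nnnnnnnUnn => nnnnnnnzznn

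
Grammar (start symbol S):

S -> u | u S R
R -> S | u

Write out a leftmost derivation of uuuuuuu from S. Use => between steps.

S => uSR => uuSRR => uuuSRRR => uuuuRRR => uuuuuRR => uuuuuuR => uuuuuuS => uuuuuuu

S => uSR   [S -> u S R]
uSR => uuSRR   [S -> u S R]
uuSRR => uuuSRRR   [S -> u S R]
uuuSRRR => uuuuRRR   [S -> u]
uuuuRRR => uuuuuRR   [R -> u]
uuuuuRR => uuuuuuR   [R -> u]
uuuuuuR => uuuuuuS   [R -> S]
uuuuuuS => uuuuuuu   [S -> u]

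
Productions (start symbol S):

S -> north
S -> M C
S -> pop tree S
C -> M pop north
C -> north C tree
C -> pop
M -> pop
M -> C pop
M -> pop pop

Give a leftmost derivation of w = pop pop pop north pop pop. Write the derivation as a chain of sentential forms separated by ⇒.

S ⇒ M C ⇒ C pop C ⇒ M pop north pop C ⇒ C pop pop north pop C ⇒ pop pop pop north pop C ⇒ pop pop pop north pop pop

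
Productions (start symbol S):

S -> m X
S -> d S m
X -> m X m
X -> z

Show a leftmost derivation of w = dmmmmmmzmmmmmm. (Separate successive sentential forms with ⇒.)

S ⇒ dSm   [S -> d S m]
dSm ⇒ dmXm   [S -> m X]
dmXm ⇒ dmmXmm   [X -> m X m]
dmmXmm ⇒ dmmmXmmm   [X -> m X m]
dmmmXmmm ⇒ dmmmmXmmmm   [X -> m X m]
dmmmmXmmmm ⇒ dmmmmmXmmmmm   [X -> m X m]
dmmmmmXmmmmm ⇒ dmmmmmmXmmmmmm   [X -> m X m]
dmmmmmmXmmmmmm ⇒ dmmmmmmzmmmmmm   [X -> z]

S⇒dSm⇒dmXm⇒dmmXmm⇒dmmmXmmm⇒dmmmmXmmmm⇒dmmmmmXmmmmm⇒dmmmmmmXmmmmmm⇒dmmmmmmzmmmmmm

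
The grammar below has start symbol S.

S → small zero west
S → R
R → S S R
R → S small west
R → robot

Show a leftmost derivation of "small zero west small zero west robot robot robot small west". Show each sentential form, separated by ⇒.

S ⇒ R ⇒ S S R ⇒ small zero west S R ⇒ small zero west small zero west R ⇒ small zero west small zero west S small west ⇒ small zero west small zero west R small west ⇒ small zero west small zero west S S R small west ⇒ small zero west small zero west R S R small west ⇒ small zero west small zero west robot S R small west ⇒ small zero west small zero west robot R R small west ⇒ small zero west small zero west robot robot R small west ⇒ small zero west small zero west robot robot robot small west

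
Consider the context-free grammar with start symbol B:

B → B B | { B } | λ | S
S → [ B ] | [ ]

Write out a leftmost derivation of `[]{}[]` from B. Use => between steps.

B=>BB=>BBB=>BBBB=>BBBBB=>SBBBB=>[]BBBB=>[]{B}BBB=>[]{}BBB=>[]{}BB=>[]{}SB=>[]{}[]B=>[]{}[]

B => BB   [B → B B]
BB => BBB   [B → B B]
BBB => BBBB   [B → B B]
BBBB => BBBBB   [B → B B]
BBBBB => SBBBB   [B → S]
SBBBB => []BBBB   [S → [ ]]
[]BBBB => []{B}BBB   [B → { B }]
[]{B}BBB => []{}BBB   [B → λ]
[]{}BBB => []{}BB   [B → λ]
[]{}BB => []{}SB   [B → S]
[]{}SB => []{}[]B   [S → [ ]]
[]{}[]B => []{}[]   [B → λ]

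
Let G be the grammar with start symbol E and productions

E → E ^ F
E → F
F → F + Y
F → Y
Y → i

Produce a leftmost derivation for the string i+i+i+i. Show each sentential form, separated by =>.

E => F => F+Y => F+Y+Y => F+Y+Y+Y => Y+Y+Y+Y => i+Y+Y+Y => i+i+Y+Y => i+i+i+Y => i+i+i+i

E => F   [E → F]
F => F+Y   [F → F + Y]
F+Y => F+Y+Y   [F → F + Y]
F+Y+Y => F+Y+Y+Y   [F → F + Y]
F+Y+Y+Y => Y+Y+Y+Y   [F → Y]
Y+Y+Y+Y => i+Y+Y+Y   [Y → i]
i+Y+Y+Y => i+i+Y+Y   [Y → i]
i+i+Y+Y => i+i+i+Y   [Y → i]
i+i+i+Y => i+i+i+i   [Y → i]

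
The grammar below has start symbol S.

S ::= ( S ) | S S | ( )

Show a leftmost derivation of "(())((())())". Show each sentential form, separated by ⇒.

S ⇒ SS ⇒ (S)S ⇒ (())S ⇒ (())(S) ⇒ (())(SS) ⇒ (())((S)S) ⇒ (())((())S) ⇒ (())((())())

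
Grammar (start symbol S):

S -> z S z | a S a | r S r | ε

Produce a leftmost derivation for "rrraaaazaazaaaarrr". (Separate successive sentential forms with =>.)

S=>rSr=>rrSrr=>rrrSrrr=>rrraSarrr=>rrraaSaarrr=>rrraaaSaaarrr=>rrraaaaSaaaarrr=>rrraaaazSzaaaarrr=>rrraaaazaSazaaaarrr=>rrraaaazaazaaaarrr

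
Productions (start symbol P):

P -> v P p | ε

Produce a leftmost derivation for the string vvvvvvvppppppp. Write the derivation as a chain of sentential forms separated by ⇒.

P ⇒ vPp ⇒ vvPpp ⇒ vvvPppp ⇒ vvvvPpppp ⇒ vvvvvPppppp ⇒ vvvvvvPpppppp ⇒ vvvvvvvPppppppp ⇒ vvvvvvvppppppp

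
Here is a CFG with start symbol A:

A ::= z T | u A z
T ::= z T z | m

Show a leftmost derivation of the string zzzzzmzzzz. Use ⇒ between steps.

A ⇒ zT   [A ::= z T]
zT ⇒ zzTz   [T ::= z T z]
zzTz ⇒ zzzTzz   [T ::= z T z]
zzzTzz ⇒ zzzzTzzz   [T ::= z T z]
zzzzTzzz ⇒ zzzzzTzzzz   [T ::= z T z]
zzzzzTzzzz ⇒ zzzzzmzzzz   [T ::= m]

A ⇒ zT ⇒ zzTz ⇒ zzzTzz ⇒ zzzzTzzz ⇒ zzzzzTzzzz ⇒ zzzzzmzzzz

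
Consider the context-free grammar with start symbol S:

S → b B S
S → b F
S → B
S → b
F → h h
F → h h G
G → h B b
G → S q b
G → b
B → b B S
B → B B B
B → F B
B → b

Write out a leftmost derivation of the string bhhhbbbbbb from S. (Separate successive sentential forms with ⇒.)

S ⇒ bBS   [S → b B S]
bBS ⇒ bBBBS   [B → B B B]
bBBBS ⇒ bFBBBS   [B → F B]
bFBBBS ⇒ bhhGBBBS   [F → h h G]
bhhGBBBS ⇒ bhhhBbBBBS   [G → h B b]
bhhhBbBBBS ⇒ bhhhbbBBBS   [B → b]
bhhhbbBBBS ⇒ bhhhbbbBBS   [B → b]
bhhhbbbBBS ⇒ bhhhbbbbBS   [B → b]
bhhhbbbbBS ⇒ bhhhbbbbbS   [B → b]
bhhhbbbbbS ⇒ bhhhbbbbbb   [S → b]

S ⇒ bBS ⇒ bBBBS ⇒ bFBBBS ⇒ bhhGBBBS ⇒ bhhhBbBBBS ⇒ bhhhbbBBBS ⇒ bhhhbbbBBS ⇒ bhhhbbbbBS ⇒ bhhhbbbbbS ⇒ bhhhbbbbbb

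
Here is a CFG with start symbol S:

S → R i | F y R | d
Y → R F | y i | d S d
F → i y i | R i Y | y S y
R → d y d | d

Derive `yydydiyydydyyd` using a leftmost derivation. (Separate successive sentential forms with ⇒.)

S ⇒ FyR ⇒ ySyyR ⇒ yFyRyyR ⇒ yySyyRyyR ⇒ yyRiyyRyyR ⇒ yydydiyyRyyR ⇒ yydydiyydydyyR ⇒ yydydiyydydyyd

S ⇒ FyR   [S → F y R]
FyR ⇒ ySyyR   [F → y S y]
ySyyR ⇒ yFyRyyR   [S → F y R]
yFyRyyR ⇒ yySyyRyyR   [F → y S y]
yySyyRyyR ⇒ yyRiyyRyyR   [S → R i]
yyRiyyRyyR ⇒ yydydiyyRyyR   [R → d y d]
yydydiyyRyyR ⇒ yydydiyydydyyR   [R → d y d]
yydydiyydydyyR ⇒ yydydiyydydyyd   [R → d]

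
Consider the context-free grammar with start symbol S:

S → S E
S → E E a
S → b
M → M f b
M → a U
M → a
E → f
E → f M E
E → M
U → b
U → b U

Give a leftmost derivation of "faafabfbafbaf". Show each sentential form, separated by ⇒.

S ⇒ SE ⇒ EEaE ⇒ fMEEaE ⇒ faEEaE ⇒ faMEaE ⇒ faaEaE ⇒ faafMEaE ⇒ faafMfbEaE ⇒ faafaUfbEaE ⇒ faafabfbEaE ⇒ faafabfbMaE ⇒ faafabfbMfbaE ⇒ faafabfbafbaE ⇒ faafabfbafbaf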